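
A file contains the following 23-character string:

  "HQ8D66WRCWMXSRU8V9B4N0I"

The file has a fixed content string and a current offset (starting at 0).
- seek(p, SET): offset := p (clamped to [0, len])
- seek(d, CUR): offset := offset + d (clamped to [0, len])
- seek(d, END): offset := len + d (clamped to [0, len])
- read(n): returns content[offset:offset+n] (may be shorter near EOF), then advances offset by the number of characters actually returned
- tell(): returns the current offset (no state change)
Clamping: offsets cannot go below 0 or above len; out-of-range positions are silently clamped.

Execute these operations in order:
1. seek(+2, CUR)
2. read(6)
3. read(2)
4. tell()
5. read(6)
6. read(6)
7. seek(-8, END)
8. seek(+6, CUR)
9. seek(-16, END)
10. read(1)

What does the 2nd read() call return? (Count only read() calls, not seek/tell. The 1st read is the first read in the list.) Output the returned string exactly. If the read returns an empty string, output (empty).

After 1 (seek(+2, CUR)): offset=2
After 2 (read(6)): returned '8D66WR', offset=8
After 3 (read(2)): returned 'CW', offset=10
After 4 (tell()): offset=10
After 5 (read(6)): returned 'MXSRU8', offset=16
After 6 (read(6)): returned 'V9B4N0', offset=22
After 7 (seek(-8, END)): offset=15
After 8 (seek(+6, CUR)): offset=21
After 9 (seek(-16, END)): offset=7
After 10 (read(1)): returned 'R', offset=8

Answer: CW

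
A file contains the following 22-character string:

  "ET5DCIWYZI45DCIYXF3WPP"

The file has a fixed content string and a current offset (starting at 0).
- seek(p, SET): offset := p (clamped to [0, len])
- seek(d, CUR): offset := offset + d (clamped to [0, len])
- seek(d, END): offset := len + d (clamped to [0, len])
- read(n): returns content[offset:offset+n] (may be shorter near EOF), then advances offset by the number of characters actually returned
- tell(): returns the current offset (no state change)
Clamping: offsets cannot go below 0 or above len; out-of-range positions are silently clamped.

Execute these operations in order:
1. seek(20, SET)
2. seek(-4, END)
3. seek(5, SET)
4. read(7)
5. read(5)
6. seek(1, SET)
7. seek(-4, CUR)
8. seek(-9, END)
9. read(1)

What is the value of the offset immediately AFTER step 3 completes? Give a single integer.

Answer: 5

Derivation:
After 1 (seek(20, SET)): offset=20
After 2 (seek(-4, END)): offset=18
After 3 (seek(5, SET)): offset=5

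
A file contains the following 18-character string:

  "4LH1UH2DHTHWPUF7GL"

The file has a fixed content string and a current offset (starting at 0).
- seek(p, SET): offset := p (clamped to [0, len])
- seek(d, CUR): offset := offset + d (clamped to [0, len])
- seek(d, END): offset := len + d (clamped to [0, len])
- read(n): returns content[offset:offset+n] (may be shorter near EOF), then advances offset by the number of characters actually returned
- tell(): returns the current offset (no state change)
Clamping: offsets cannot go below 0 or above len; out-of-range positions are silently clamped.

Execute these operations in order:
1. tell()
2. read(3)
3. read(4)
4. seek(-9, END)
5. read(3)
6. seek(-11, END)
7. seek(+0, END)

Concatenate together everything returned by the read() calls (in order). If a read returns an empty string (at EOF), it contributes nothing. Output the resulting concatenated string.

Answer: 4LH1UH2THW

Derivation:
After 1 (tell()): offset=0
After 2 (read(3)): returned '4LH', offset=3
After 3 (read(4)): returned '1UH2', offset=7
After 4 (seek(-9, END)): offset=9
After 5 (read(3)): returned 'THW', offset=12
After 6 (seek(-11, END)): offset=7
After 7 (seek(+0, END)): offset=18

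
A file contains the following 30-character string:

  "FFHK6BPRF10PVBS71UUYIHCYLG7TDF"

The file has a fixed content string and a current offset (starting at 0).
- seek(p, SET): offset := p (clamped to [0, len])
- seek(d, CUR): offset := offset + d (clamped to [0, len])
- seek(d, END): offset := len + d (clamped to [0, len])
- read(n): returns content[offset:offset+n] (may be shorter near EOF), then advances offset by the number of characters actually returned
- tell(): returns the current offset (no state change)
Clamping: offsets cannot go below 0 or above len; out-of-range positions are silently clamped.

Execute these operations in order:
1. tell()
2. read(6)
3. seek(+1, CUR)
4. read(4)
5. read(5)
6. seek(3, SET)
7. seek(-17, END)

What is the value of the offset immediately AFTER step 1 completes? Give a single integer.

After 1 (tell()): offset=0

Answer: 0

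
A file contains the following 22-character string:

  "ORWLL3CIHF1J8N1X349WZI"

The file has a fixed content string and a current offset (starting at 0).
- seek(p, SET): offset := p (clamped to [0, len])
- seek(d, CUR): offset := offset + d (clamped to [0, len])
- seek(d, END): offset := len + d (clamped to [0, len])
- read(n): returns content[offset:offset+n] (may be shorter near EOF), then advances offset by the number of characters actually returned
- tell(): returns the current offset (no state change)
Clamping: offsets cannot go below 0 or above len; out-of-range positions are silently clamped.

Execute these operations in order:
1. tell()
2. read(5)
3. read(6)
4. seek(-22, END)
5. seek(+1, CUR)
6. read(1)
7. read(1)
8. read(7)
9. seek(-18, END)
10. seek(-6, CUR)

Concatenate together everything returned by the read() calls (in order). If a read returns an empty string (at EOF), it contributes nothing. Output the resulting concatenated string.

After 1 (tell()): offset=0
After 2 (read(5)): returned 'ORWLL', offset=5
After 3 (read(6)): returned '3CIHF1', offset=11
After 4 (seek(-22, END)): offset=0
After 5 (seek(+1, CUR)): offset=1
After 6 (read(1)): returned 'R', offset=2
After 7 (read(1)): returned 'W', offset=3
After 8 (read(7)): returned 'LL3CIHF', offset=10
After 9 (seek(-18, END)): offset=4
After 10 (seek(-6, CUR)): offset=0

Answer: ORWLL3CIHF1RWLL3CIHF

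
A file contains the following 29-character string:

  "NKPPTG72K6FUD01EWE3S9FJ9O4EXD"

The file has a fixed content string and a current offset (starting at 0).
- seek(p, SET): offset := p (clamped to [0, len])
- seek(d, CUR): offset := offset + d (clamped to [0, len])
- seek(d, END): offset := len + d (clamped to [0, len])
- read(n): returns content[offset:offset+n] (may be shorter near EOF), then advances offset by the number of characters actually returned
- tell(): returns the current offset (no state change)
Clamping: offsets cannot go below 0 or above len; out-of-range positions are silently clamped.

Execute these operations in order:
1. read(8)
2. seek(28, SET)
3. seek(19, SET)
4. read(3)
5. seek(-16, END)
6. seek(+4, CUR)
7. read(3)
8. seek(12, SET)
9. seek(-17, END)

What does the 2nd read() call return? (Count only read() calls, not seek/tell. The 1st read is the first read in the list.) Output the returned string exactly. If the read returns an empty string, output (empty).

After 1 (read(8)): returned 'NKPPTG72', offset=8
After 2 (seek(28, SET)): offset=28
After 3 (seek(19, SET)): offset=19
After 4 (read(3)): returned 'S9F', offset=22
After 5 (seek(-16, END)): offset=13
After 6 (seek(+4, CUR)): offset=17
After 7 (read(3)): returned 'E3S', offset=20
After 8 (seek(12, SET)): offset=12
After 9 (seek(-17, END)): offset=12

Answer: S9F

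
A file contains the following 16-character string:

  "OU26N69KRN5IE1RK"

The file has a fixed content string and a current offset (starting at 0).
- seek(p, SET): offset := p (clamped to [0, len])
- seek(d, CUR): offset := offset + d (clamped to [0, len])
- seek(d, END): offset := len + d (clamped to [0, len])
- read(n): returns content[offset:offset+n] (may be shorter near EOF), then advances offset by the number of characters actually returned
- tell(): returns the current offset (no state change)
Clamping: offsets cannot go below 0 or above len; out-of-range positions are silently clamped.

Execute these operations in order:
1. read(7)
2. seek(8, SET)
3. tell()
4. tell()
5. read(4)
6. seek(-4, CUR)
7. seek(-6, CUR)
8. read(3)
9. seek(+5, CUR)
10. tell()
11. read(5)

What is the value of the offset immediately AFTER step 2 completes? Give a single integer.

Answer: 8

Derivation:
After 1 (read(7)): returned 'OU26N69', offset=7
After 2 (seek(8, SET)): offset=8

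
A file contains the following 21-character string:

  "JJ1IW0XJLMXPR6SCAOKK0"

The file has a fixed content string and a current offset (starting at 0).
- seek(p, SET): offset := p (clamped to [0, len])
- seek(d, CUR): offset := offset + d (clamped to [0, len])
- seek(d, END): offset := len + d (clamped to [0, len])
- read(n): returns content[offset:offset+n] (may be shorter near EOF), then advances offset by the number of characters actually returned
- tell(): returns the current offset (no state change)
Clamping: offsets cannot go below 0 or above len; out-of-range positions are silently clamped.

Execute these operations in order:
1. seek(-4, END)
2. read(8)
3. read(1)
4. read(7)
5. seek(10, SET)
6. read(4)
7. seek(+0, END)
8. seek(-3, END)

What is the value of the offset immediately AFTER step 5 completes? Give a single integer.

After 1 (seek(-4, END)): offset=17
After 2 (read(8)): returned 'OKK0', offset=21
After 3 (read(1)): returned '', offset=21
After 4 (read(7)): returned '', offset=21
After 5 (seek(10, SET)): offset=10

Answer: 10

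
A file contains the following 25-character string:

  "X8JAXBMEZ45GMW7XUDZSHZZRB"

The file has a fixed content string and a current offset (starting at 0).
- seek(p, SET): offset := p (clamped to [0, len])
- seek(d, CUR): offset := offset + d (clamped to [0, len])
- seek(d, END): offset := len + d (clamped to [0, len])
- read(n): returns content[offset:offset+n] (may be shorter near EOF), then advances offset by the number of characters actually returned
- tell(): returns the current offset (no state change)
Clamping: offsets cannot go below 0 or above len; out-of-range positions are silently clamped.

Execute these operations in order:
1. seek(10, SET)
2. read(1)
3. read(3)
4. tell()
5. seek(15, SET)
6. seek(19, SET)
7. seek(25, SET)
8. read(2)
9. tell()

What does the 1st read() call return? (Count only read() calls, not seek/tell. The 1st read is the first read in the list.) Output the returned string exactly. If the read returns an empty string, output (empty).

Answer: 5

Derivation:
After 1 (seek(10, SET)): offset=10
After 2 (read(1)): returned '5', offset=11
After 3 (read(3)): returned 'GMW', offset=14
After 4 (tell()): offset=14
After 5 (seek(15, SET)): offset=15
After 6 (seek(19, SET)): offset=19
After 7 (seek(25, SET)): offset=25
After 8 (read(2)): returned '', offset=25
After 9 (tell()): offset=25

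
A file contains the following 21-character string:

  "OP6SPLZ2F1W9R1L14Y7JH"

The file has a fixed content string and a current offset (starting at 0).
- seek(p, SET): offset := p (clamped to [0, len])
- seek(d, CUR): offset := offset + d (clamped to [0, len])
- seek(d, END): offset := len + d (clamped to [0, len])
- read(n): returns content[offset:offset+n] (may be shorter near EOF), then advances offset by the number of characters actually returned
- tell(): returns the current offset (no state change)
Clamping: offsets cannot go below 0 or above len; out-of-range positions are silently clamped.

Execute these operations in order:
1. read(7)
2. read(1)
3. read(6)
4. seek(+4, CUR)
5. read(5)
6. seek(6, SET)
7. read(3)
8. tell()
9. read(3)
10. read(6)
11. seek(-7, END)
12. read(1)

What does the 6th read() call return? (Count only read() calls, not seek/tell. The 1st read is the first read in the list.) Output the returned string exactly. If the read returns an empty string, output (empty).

Answer: 1W9

Derivation:
After 1 (read(7)): returned 'OP6SPLZ', offset=7
After 2 (read(1)): returned '2', offset=8
After 3 (read(6)): returned 'F1W9R1', offset=14
After 4 (seek(+4, CUR)): offset=18
After 5 (read(5)): returned '7JH', offset=21
After 6 (seek(6, SET)): offset=6
After 7 (read(3)): returned 'Z2F', offset=9
After 8 (tell()): offset=9
After 9 (read(3)): returned '1W9', offset=12
After 10 (read(6)): returned 'R1L14Y', offset=18
After 11 (seek(-7, END)): offset=14
After 12 (read(1)): returned 'L', offset=15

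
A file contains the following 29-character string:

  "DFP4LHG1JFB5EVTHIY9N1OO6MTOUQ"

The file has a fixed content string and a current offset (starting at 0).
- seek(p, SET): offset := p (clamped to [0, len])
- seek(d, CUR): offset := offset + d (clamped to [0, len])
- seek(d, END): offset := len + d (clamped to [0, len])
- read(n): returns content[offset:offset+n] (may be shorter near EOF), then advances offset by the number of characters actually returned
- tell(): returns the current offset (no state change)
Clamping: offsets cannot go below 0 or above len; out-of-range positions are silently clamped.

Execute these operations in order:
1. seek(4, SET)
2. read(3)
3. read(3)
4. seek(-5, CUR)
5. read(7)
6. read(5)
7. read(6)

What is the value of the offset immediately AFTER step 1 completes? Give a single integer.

Answer: 4

Derivation:
After 1 (seek(4, SET)): offset=4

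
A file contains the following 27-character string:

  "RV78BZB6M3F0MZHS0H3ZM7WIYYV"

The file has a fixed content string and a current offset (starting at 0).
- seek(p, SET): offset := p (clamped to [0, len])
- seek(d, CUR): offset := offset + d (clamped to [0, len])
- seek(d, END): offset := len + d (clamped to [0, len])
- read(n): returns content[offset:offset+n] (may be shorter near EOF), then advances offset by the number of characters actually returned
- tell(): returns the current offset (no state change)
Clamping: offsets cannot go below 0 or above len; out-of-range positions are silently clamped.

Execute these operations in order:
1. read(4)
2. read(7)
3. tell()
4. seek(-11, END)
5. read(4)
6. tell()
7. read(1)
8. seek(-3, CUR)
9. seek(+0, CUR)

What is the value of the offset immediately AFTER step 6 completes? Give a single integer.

Answer: 20

Derivation:
After 1 (read(4)): returned 'RV78', offset=4
After 2 (read(7)): returned 'BZB6M3F', offset=11
After 3 (tell()): offset=11
After 4 (seek(-11, END)): offset=16
After 5 (read(4)): returned '0H3Z', offset=20
After 6 (tell()): offset=20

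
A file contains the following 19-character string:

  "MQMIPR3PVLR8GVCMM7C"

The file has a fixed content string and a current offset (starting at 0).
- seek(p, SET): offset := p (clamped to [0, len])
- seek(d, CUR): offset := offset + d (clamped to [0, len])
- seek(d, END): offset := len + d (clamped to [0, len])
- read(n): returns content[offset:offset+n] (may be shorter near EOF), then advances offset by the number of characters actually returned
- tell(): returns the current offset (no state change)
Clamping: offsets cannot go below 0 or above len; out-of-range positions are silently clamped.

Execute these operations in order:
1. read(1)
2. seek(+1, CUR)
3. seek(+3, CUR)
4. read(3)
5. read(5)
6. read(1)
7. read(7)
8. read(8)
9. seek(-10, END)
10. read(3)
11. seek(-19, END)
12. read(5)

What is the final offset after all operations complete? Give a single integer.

Answer: 5

Derivation:
After 1 (read(1)): returned 'M', offset=1
After 2 (seek(+1, CUR)): offset=2
After 3 (seek(+3, CUR)): offset=5
After 4 (read(3)): returned 'R3P', offset=8
After 5 (read(5)): returned 'VLR8G', offset=13
After 6 (read(1)): returned 'V', offset=14
After 7 (read(7)): returned 'CMM7C', offset=19
After 8 (read(8)): returned '', offset=19
After 9 (seek(-10, END)): offset=9
After 10 (read(3)): returned 'LR8', offset=12
After 11 (seek(-19, END)): offset=0
After 12 (read(5)): returned 'MQMIP', offset=5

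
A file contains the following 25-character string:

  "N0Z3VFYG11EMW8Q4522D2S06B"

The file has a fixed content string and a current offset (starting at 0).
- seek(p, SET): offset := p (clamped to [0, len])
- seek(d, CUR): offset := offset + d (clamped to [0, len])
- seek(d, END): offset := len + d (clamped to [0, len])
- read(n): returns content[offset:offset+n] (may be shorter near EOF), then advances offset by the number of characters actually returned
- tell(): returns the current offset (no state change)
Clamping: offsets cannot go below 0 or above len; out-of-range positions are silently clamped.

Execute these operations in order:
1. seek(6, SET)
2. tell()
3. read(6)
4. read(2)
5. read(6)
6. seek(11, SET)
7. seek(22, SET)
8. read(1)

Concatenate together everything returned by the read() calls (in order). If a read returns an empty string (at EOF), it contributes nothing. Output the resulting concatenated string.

After 1 (seek(6, SET)): offset=6
After 2 (tell()): offset=6
After 3 (read(6)): returned 'YG11EM', offset=12
After 4 (read(2)): returned 'W8', offset=14
After 5 (read(6)): returned 'Q4522D', offset=20
After 6 (seek(11, SET)): offset=11
After 7 (seek(22, SET)): offset=22
After 8 (read(1)): returned '0', offset=23

Answer: YG11EMW8Q4522D0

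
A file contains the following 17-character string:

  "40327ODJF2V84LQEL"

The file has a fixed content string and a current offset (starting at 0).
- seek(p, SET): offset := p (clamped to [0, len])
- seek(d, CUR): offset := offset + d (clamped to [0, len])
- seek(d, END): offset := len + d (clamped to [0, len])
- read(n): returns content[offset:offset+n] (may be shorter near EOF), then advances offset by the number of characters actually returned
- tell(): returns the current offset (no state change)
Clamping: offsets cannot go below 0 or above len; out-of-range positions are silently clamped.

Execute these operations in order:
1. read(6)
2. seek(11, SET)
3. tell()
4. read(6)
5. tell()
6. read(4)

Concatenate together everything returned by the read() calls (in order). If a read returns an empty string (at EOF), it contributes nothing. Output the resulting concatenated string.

After 1 (read(6)): returned '40327O', offset=6
After 2 (seek(11, SET)): offset=11
After 3 (tell()): offset=11
After 4 (read(6)): returned '84LQEL', offset=17
After 5 (tell()): offset=17
After 6 (read(4)): returned '', offset=17

Answer: 40327O84LQEL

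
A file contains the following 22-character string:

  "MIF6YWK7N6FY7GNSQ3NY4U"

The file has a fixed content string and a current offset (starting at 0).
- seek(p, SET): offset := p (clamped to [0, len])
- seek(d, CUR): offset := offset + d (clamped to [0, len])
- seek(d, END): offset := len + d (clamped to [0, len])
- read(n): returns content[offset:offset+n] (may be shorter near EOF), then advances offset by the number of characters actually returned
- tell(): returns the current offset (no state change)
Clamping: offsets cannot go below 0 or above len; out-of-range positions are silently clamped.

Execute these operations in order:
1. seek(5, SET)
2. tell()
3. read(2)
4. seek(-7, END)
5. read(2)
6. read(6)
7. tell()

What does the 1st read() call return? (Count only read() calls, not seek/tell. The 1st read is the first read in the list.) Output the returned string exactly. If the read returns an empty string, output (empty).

After 1 (seek(5, SET)): offset=5
After 2 (tell()): offset=5
After 3 (read(2)): returned 'WK', offset=7
After 4 (seek(-7, END)): offset=15
After 5 (read(2)): returned 'SQ', offset=17
After 6 (read(6)): returned '3NY4U', offset=22
After 7 (tell()): offset=22

Answer: WK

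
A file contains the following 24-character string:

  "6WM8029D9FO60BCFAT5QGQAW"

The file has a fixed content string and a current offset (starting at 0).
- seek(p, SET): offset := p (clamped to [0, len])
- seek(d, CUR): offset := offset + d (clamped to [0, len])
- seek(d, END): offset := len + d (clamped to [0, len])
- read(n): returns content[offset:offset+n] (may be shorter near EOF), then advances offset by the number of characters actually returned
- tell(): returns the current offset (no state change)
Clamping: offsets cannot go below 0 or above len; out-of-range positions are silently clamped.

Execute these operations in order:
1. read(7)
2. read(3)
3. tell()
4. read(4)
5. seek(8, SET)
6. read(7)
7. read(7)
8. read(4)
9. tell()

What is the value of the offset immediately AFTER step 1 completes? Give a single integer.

Answer: 7

Derivation:
After 1 (read(7)): returned '6WM8029', offset=7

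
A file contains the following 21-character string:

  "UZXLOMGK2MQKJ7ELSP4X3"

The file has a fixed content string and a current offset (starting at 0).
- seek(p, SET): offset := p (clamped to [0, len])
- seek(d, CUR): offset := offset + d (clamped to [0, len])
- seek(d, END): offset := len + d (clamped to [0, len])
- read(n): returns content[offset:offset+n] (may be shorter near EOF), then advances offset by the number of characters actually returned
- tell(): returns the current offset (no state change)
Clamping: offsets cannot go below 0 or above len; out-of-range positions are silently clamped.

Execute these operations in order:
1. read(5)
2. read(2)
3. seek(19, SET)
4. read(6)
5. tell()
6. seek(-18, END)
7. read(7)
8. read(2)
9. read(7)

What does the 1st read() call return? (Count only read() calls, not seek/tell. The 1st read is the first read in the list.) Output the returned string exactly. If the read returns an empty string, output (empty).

Answer: UZXLO

Derivation:
After 1 (read(5)): returned 'UZXLO', offset=5
After 2 (read(2)): returned 'MG', offset=7
After 3 (seek(19, SET)): offset=19
After 4 (read(6)): returned 'X3', offset=21
After 5 (tell()): offset=21
After 6 (seek(-18, END)): offset=3
After 7 (read(7)): returned 'LOMGK2M', offset=10
After 8 (read(2)): returned 'QK', offset=12
After 9 (read(7)): returned 'J7ELSP4', offset=19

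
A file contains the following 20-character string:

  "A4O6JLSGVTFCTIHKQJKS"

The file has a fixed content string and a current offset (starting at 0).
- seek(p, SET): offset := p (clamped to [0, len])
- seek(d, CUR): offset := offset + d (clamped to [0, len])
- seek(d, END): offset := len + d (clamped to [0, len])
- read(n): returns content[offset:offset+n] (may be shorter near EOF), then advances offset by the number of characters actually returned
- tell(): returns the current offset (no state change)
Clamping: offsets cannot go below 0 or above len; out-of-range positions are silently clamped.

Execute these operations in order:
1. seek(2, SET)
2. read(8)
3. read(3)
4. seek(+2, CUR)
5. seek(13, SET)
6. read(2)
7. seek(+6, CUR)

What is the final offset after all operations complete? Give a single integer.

After 1 (seek(2, SET)): offset=2
After 2 (read(8)): returned 'O6JLSGVT', offset=10
After 3 (read(3)): returned 'FCT', offset=13
After 4 (seek(+2, CUR)): offset=15
After 5 (seek(13, SET)): offset=13
After 6 (read(2)): returned 'IH', offset=15
After 7 (seek(+6, CUR)): offset=20

Answer: 20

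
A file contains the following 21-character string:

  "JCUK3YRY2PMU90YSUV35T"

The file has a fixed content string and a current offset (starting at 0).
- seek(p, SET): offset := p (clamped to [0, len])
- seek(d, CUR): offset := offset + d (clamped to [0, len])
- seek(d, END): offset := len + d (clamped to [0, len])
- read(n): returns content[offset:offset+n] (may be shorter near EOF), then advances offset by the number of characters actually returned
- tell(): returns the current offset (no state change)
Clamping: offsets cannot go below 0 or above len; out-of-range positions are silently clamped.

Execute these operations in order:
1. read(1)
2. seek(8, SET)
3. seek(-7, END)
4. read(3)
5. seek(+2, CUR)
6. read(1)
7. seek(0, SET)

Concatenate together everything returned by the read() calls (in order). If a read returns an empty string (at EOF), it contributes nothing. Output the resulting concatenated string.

Answer: JYSU5

Derivation:
After 1 (read(1)): returned 'J', offset=1
After 2 (seek(8, SET)): offset=8
After 3 (seek(-7, END)): offset=14
After 4 (read(3)): returned 'YSU', offset=17
After 5 (seek(+2, CUR)): offset=19
After 6 (read(1)): returned '5', offset=20
After 7 (seek(0, SET)): offset=0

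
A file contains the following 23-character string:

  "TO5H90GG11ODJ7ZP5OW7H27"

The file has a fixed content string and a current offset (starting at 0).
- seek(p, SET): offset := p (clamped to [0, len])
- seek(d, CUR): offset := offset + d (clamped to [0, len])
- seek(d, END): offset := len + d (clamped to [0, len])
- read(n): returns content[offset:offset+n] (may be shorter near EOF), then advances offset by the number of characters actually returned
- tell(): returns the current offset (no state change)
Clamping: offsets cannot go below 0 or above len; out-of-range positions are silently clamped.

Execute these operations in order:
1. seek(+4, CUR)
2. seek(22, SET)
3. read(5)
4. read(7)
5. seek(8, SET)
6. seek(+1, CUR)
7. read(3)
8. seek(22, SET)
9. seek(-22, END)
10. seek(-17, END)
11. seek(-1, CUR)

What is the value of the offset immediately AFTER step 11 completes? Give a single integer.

Answer: 5

Derivation:
After 1 (seek(+4, CUR)): offset=4
After 2 (seek(22, SET)): offset=22
After 3 (read(5)): returned '7', offset=23
After 4 (read(7)): returned '', offset=23
After 5 (seek(8, SET)): offset=8
After 6 (seek(+1, CUR)): offset=9
After 7 (read(3)): returned '1OD', offset=12
After 8 (seek(22, SET)): offset=22
After 9 (seek(-22, END)): offset=1
After 10 (seek(-17, END)): offset=6
After 11 (seek(-1, CUR)): offset=5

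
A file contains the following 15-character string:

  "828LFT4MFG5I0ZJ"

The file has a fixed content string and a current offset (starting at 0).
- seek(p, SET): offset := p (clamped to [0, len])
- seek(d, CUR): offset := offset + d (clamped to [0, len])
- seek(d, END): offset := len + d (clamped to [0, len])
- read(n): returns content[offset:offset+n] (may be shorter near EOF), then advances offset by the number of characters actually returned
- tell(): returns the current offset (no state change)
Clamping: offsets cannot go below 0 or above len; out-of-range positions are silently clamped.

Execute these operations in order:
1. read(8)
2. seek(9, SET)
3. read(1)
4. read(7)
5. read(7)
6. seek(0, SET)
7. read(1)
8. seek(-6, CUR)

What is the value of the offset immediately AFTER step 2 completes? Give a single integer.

After 1 (read(8)): returned '828LFT4M', offset=8
After 2 (seek(9, SET)): offset=9

Answer: 9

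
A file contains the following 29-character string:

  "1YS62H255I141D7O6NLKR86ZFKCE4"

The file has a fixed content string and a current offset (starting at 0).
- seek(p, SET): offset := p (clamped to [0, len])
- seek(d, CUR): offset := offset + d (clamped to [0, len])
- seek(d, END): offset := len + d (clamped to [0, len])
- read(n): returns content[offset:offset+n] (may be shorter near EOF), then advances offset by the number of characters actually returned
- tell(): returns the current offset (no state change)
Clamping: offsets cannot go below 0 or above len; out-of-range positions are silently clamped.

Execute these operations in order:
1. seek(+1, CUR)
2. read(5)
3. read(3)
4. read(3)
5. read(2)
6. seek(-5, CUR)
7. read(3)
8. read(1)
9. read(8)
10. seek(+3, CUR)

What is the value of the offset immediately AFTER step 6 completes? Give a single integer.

Answer: 9

Derivation:
After 1 (seek(+1, CUR)): offset=1
After 2 (read(5)): returned 'YS62H', offset=6
After 3 (read(3)): returned '255', offset=9
After 4 (read(3)): returned 'I14', offset=12
After 5 (read(2)): returned '1D', offset=14
After 6 (seek(-5, CUR)): offset=9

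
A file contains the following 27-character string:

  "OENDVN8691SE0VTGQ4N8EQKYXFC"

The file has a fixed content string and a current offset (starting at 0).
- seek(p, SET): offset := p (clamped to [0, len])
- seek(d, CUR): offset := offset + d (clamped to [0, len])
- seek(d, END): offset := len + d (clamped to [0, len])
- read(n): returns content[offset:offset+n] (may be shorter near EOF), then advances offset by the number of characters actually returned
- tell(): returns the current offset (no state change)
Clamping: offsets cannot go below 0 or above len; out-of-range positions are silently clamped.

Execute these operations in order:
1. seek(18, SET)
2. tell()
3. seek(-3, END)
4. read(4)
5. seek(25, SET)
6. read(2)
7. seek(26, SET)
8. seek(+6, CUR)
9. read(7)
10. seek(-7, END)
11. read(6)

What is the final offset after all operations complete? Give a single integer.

Answer: 26

Derivation:
After 1 (seek(18, SET)): offset=18
After 2 (tell()): offset=18
After 3 (seek(-3, END)): offset=24
After 4 (read(4)): returned 'XFC', offset=27
After 5 (seek(25, SET)): offset=25
After 6 (read(2)): returned 'FC', offset=27
After 7 (seek(26, SET)): offset=26
After 8 (seek(+6, CUR)): offset=27
After 9 (read(7)): returned '', offset=27
After 10 (seek(-7, END)): offset=20
After 11 (read(6)): returned 'EQKYXF', offset=26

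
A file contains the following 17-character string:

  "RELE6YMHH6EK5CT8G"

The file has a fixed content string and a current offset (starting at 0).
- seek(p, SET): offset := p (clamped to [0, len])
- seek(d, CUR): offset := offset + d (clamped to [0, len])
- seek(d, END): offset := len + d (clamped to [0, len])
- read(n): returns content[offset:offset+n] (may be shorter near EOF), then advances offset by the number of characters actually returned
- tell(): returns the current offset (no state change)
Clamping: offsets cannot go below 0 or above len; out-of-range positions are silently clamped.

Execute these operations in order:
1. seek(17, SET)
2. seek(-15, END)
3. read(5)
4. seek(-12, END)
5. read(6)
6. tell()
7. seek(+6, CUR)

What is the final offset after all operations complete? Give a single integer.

Answer: 17

Derivation:
After 1 (seek(17, SET)): offset=17
After 2 (seek(-15, END)): offset=2
After 3 (read(5)): returned 'LE6YM', offset=7
After 4 (seek(-12, END)): offset=5
After 5 (read(6)): returned 'YMHH6E', offset=11
After 6 (tell()): offset=11
After 7 (seek(+6, CUR)): offset=17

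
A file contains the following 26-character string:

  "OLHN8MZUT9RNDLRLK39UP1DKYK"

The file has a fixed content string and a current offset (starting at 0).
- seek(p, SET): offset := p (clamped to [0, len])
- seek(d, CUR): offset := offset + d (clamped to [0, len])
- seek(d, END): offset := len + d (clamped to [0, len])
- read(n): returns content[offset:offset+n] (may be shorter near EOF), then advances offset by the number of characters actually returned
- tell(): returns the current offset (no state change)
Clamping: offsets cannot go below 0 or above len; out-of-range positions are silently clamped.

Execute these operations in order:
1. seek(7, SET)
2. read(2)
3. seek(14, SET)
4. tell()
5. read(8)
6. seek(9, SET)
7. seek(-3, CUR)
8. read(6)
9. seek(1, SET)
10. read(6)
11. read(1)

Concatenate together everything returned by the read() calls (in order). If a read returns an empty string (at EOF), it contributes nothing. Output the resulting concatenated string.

Answer: UTRLK39UP1ZUT9RNLHN8MZU

Derivation:
After 1 (seek(7, SET)): offset=7
After 2 (read(2)): returned 'UT', offset=9
After 3 (seek(14, SET)): offset=14
After 4 (tell()): offset=14
After 5 (read(8)): returned 'RLK39UP1', offset=22
After 6 (seek(9, SET)): offset=9
After 7 (seek(-3, CUR)): offset=6
After 8 (read(6)): returned 'ZUT9RN', offset=12
After 9 (seek(1, SET)): offset=1
After 10 (read(6)): returned 'LHN8MZ', offset=7
After 11 (read(1)): returned 'U', offset=8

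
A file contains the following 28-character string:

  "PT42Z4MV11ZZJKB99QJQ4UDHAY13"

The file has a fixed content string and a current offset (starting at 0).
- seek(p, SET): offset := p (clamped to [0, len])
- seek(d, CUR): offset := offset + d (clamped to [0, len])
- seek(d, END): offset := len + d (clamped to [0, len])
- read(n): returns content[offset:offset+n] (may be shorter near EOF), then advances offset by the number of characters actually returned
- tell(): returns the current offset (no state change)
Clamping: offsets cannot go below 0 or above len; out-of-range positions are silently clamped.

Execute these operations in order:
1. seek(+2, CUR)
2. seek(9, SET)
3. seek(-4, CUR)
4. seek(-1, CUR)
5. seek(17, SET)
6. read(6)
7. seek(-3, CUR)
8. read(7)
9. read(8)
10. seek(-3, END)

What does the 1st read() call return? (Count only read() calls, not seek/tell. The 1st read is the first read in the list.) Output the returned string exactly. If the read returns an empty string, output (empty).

After 1 (seek(+2, CUR)): offset=2
After 2 (seek(9, SET)): offset=9
After 3 (seek(-4, CUR)): offset=5
After 4 (seek(-1, CUR)): offset=4
After 5 (seek(17, SET)): offset=17
After 6 (read(6)): returned 'QJQ4UD', offset=23
After 7 (seek(-3, CUR)): offset=20
After 8 (read(7)): returned '4UDHAY1', offset=27
After 9 (read(8)): returned '3', offset=28
After 10 (seek(-3, END)): offset=25

Answer: QJQ4UD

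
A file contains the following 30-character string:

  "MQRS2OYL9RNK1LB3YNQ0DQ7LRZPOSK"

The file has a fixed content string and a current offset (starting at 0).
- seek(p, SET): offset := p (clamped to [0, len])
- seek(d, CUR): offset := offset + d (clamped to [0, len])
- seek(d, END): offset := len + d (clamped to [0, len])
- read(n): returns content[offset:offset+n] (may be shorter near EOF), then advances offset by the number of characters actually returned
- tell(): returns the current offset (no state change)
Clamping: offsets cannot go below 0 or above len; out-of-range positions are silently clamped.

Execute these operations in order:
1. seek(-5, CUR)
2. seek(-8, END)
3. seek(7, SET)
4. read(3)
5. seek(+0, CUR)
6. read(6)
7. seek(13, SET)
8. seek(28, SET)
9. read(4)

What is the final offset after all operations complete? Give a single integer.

After 1 (seek(-5, CUR)): offset=0
After 2 (seek(-8, END)): offset=22
After 3 (seek(7, SET)): offset=7
After 4 (read(3)): returned 'L9R', offset=10
After 5 (seek(+0, CUR)): offset=10
After 6 (read(6)): returned 'NK1LB3', offset=16
After 7 (seek(13, SET)): offset=13
After 8 (seek(28, SET)): offset=28
After 9 (read(4)): returned 'SK', offset=30

Answer: 30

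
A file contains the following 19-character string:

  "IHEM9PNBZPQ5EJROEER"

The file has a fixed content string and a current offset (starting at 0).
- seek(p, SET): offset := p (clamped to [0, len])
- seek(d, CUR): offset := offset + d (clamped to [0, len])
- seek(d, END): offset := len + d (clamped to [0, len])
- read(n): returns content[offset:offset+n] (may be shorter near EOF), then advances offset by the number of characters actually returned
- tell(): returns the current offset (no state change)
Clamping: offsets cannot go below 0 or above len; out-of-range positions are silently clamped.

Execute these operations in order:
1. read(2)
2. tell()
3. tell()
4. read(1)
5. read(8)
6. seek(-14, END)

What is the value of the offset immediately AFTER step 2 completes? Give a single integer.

After 1 (read(2)): returned 'IH', offset=2
After 2 (tell()): offset=2

Answer: 2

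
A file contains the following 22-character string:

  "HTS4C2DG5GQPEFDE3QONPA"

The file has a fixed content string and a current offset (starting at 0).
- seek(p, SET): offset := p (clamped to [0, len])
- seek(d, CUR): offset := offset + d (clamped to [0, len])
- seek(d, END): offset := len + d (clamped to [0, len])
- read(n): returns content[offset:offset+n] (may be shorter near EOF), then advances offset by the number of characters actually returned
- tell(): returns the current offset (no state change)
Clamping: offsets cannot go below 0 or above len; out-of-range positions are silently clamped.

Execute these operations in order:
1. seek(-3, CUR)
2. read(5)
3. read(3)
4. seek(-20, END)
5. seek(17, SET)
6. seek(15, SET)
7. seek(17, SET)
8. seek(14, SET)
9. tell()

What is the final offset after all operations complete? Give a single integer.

Answer: 14

Derivation:
After 1 (seek(-3, CUR)): offset=0
After 2 (read(5)): returned 'HTS4C', offset=5
After 3 (read(3)): returned '2DG', offset=8
After 4 (seek(-20, END)): offset=2
After 5 (seek(17, SET)): offset=17
After 6 (seek(15, SET)): offset=15
After 7 (seek(17, SET)): offset=17
After 8 (seek(14, SET)): offset=14
After 9 (tell()): offset=14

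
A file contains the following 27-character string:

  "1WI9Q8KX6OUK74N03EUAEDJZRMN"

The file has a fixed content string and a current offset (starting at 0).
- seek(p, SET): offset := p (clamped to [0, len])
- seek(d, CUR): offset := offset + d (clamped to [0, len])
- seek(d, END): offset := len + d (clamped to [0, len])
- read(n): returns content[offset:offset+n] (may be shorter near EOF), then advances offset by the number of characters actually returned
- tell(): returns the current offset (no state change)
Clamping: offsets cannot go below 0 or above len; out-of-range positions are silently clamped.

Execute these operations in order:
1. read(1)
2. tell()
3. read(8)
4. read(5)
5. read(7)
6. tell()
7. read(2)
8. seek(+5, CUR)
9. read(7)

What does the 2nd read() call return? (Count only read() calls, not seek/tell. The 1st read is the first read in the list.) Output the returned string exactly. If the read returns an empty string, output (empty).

Answer: WI9Q8KX6

Derivation:
After 1 (read(1)): returned '1', offset=1
After 2 (tell()): offset=1
After 3 (read(8)): returned 'WI9Q8KX6', offset=9
After 4 (read(5)): returned 'OUK74', offset=14
After 5 (read(7)): returned 'N03EUAE', offset=21
After 6 (tell()): offset=21
After 7 (read(2)): returned 'DJ', offset=23
After 8 (seek(+5, CUR)): offset=27
After 9 (read(7)): returned '', offset=27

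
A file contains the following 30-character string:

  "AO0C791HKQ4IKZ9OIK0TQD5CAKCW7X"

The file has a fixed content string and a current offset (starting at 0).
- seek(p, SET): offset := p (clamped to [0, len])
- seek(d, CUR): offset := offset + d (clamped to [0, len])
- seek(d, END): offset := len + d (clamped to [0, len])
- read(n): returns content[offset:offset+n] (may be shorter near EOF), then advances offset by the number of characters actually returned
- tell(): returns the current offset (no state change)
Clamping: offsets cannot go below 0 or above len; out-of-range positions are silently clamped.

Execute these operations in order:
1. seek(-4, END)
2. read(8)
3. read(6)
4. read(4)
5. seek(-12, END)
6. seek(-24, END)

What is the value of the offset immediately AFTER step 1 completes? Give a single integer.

Answer: 26

Derivation:
After 1 (seek(-4, END)): offset=26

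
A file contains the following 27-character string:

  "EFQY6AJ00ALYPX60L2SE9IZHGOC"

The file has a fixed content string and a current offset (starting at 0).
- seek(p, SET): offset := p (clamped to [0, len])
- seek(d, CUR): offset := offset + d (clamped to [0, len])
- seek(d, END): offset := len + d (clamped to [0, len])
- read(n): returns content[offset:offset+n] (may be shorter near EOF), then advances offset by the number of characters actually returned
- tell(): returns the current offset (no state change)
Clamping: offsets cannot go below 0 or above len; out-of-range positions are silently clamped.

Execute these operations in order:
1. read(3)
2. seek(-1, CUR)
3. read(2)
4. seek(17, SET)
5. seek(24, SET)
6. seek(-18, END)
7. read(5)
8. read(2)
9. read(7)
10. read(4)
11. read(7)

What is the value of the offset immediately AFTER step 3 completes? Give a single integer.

Answer: 4

Derivation:
After 1 (read(3)): returned 'EFQ', offset=3
After 2 (seek(-1, CUR)): offset=2
After 3 (read(2)): returned 'QY', offset=4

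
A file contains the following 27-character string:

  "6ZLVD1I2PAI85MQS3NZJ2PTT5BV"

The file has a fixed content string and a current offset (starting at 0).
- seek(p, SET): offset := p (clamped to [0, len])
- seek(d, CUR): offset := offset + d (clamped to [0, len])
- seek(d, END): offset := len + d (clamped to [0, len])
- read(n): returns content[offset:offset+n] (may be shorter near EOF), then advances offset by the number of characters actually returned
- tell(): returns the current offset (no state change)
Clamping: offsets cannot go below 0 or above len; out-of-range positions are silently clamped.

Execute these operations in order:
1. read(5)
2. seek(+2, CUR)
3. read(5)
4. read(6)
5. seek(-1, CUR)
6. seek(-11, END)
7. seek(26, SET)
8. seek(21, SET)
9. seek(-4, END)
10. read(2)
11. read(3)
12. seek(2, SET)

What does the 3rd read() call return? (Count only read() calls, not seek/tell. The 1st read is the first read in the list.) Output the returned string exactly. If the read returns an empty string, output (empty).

After 1 (read(5)): returned '6ZLVD', offset=5
After 2 (seek(+2, CUR)): offset=7
After 3 (read(5)): returned '2PAI8', offset=12
After 4 (read(6)): returned '5MQS3N', offset=18
After 5 (seek(-1, CUR)): offset=17
After 6 (seek(-11, END)): offset=16
After 7 (seek(26, SET)): offset=26
After 8 (seek(21, SET)): offset=21
After 9 (seek(-4, END)): offset=23
After 10 (read(2)): returned 'T5', offset=25
After 11 (read(3)): returned 'BV', offset=27
After 12 (seek(2, SET)): offset=2

Answer: 5MQS3N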